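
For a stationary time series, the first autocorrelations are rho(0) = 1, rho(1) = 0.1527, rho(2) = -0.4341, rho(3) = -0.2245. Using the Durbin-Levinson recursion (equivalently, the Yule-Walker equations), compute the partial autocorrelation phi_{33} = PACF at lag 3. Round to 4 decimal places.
\phi_{33} = -0.0730

The PACF at lag k is phi_{kk}, the last component of the solution
to the Yule-Walker system G_k phi = r_k where
  (G_k)_{ij} = rho(|i - j|), (r_k)_i = rho(i), i,j = 1..k.
Equivalently, Durbin-Levinson gives phi_{kk} iteratively:
  phi_{11} = rho(1)
  phi_{kk} = [rho(k) - sum_{j=1..k-1} phi_{k-1,j} rho(k-j)]
            / [1 - sum_{j=1..k-1} phi_{k-1,j} rho(j)],
  phi_{k,j} = phi_{k-1,j} - phi_{kk} phi_{k-1,k-j},  j = 1..k-1.
Step k = 1:
  phi_11 = rho(1) = 0.1527.
Step k = 2:
  phi_22 = [rho(2) - phi_11 rho(1)] / [1 - phi_11 rho(1)] = [-0.4341 - (0.1527)(0.1527)] / [1 - (0.1527)(0.1527)]
         = -0.45741729 / 0.97668271 = -0.468338.
  Update: phi_21 = phi_11 - phi_22 phi_11 = 0.1527 - (-0.468338)(0.1527) = 0.224215.
Step k = 3:
  phi_33 = [rho(3) - phi_21 rho(2) - phi_22 rho(1)] / [1 - phi_21 rho(1) - phi_22 rho(2)]
    numerator   = -0.2245 - (0.224215)(-0.4341) - (-0.468338)(0.1527) = -0.05565304
    denominator = 1 - (0.224215)(0.1527) - (-0.468338)(-0.4341) = 0.76245697
  phi_33 = -0.05565304 / 0.76245697 = -0.073.
Therefore phi_{33} = -0.0730.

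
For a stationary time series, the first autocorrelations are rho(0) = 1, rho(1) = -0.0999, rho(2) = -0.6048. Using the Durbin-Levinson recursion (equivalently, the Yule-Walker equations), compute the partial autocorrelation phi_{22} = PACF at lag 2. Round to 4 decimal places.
\phi_{22} = -0.6210

The PACF at lag k is phi_{kk}, the last component of the solution
to the Yule-Walker system G_k phi = r_k where
  (G_k)_{ij} = rho(|i - j|), (r_k)_i = rho(i), i,j = 1..k.
Equivalently, Durbin-Levinson gives phi_{kk} iteratively:
  phi_{11} = rho(1)
  phi_{kk} = [rho(k) - sum_{j=1..k-1} phi_{k-1,j} rho(k-j)]
            / [1 - sum_{j=1..k-1} phi_{k-1,j} rho(j)],
  phi_{k,j} = phi_{k-1,j} - phi_{kk} phi_{k-1,k-j},  j = 1..k-1.
Step k = 1:
  phi_11 = rho(1) = -0.0999.
Step k = 2:
  phi_22 = [rho(2) - phi_11 rho(1)] / [1 - phi_11 rho(1)] = [-0.6048 - (-0.0999)(-0.0999)] / [1 - (-0.0999)(-0.0999)]
         = -0.61478001 / 0.99001999 = -0.621.
Therefore phi_{22} = -0.6210.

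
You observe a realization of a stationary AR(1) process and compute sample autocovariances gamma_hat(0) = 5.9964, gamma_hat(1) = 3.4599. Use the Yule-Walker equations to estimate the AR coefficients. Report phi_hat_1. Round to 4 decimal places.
\hat\phi_{1} = 0.5770

The Yule-Walker equations for an AR(p) process read, in matrix form,
  Gamma_p phi = r_p,   with   (Gamma_p)_{ij} = gamma(|i - j|),
                       (r_p)_i = gamma(i),   i,j = 1..p.
Substitute the sample gammas (Toeplitz matrix and right-hand side of size 1):
  Gamma_p = [[5.9964]]
  r_p     = [3.4599]
With p = 1 this is the single equation gamma(0) phi_1 = gamma(1):
  phi_hat_1 = gamma(1) / gamma(0) = 3.4599 / 5.9964 = 0.5770.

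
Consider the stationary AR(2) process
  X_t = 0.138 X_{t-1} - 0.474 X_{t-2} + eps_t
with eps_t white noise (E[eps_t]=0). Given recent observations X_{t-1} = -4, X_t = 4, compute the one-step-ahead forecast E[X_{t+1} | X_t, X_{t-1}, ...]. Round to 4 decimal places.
E[X_{t+1} \mid \mathcal F_t] = 2.4480

For an AR(p) model X_t = c + sum_i phi_i X_{t-i} + eps_t, the
one-step-ahead conditional mean is
  E[X_{t+1} | X_t, ...] = c + sum_i phi_i X_{t+1-i}.
Substitute known values:
  E[X_{t+1} | ...] = (0.138) * (4) + (-0.474) * (-4)
                   = 2.4480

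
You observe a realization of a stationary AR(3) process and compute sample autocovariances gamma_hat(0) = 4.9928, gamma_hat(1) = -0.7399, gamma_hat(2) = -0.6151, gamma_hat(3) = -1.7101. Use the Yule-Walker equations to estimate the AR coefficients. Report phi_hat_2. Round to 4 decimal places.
\hat\phi_{2} = -0.2170

The Yule-Walker equations for an AR(p) process read, in matrix form,
  Gamma_p phi = r_p,   with   (Gamma_p)_{ij} = gamma(|i - j|),
                       (r_p)_i = gamma(i),   i,j = 1..p.
Substitute the sample gammas (Toeplitz matrix and right-hand side of size 3):
  Gamma_p = [[4.9928, -0.7399, -0.6151], [-0.7399, 4.9928, -0.7399], [-0.6151, -0.7399, 4.9928]]
  r_p     = [-0.7399, -0.6151, -1.7101]
Written out (R1..R3):
  (R1) 4.9928 phi_1 - 0.7399 phi_2 - 0.6151 phi_3 = -0.7399
  (R2) -0.7399 phi_1 + 4.9928 phi_2 - 0.7399 phi_3 = -0.6151
  (R3) -0.6151 phi_1 - 0.7399 phi_2 + 4.9928 phi_3 = -1.7101
Gaussian elimination:
  R2 <- R2 - (-0.7399/4.9928) R1 = R2 - (-0.148193) R1:  4.883152 phi_2 - 0.831054 phi_3 = -0.724748
  R3 <- R3 - (-0.6151/4.9928) R1 = R3 - (-0.123197) R1:  -0.831054 phi_2 + 4.917021 phi_3 = -1.801254
  R3 <- R3 - (-0.831054/4.883152) R2 = R3 - (-0.170188) R2:  4.775586 phi_3 = -1.924597
Back-substitution:
  phi_hat_3 = -1.924597 / 4.775586 = -0.403008
  phi_hat_2 = (-0.724748 - (-0.831054)(-0.403008)) / 4.883152 = -0.217005
  phi_hat_1 = (-0.7399 - (-0.7399)(-0.217005) - (-0.6151)(-0.403008)) / 4.9928 = -0.230002
So phi_hat = [-0.2300, -0.2170, -0.4030].
Therefore phi_hat_2 = -0.2170.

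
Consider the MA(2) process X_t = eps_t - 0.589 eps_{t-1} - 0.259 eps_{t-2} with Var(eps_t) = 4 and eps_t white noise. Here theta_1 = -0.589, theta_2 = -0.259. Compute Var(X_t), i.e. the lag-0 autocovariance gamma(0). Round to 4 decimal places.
\gamma(0) = 5.6560

For an MA(q) process X_t = eps_t + sum_i theta_i eps_{t-i} with
Var(eps_t) = sigma^2, the variance is
  gamma(0) = sigma^2 * (1 + sum_i theta_i^2).
  sum_i theta_i^2 = (-0.589)^2 + (-0.259)^2 = 0.346921 + 0.067081 = 0.414002.
  gamma(0) = 4 * (1 + 0.414002) = 4 * 1.414002 = 5.656008, which rounds to 5.6560.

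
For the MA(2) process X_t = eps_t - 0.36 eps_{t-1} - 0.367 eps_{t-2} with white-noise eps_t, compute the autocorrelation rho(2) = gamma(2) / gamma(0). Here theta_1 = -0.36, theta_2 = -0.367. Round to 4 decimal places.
\rho(2) = -0.2903

For an MA(q) process with theta_0 = 1, the autocovariance is
  gamma(k) = sigma^2 * sum_{i=0..q-k} theta_i * theta_{i+k},
and rho(k) = gamma(k) / gamma(0). Sigma^2 cancels.
  numerator   = (1)*(-0.367) = -0.367.
  denominator = (1)^2 + (-0.36)^2 + (-0.367)^2 = 1.264289.
  rho(2) = -0.367 / 1.264289 = -0.2903.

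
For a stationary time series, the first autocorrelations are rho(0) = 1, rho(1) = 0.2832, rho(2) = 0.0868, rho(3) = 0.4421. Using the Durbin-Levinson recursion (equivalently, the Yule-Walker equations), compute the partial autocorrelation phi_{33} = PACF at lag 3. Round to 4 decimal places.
\phi_{33} = 0.4519

The PACF at lag k is phi_{kk}, the last component of the solution
to the Yule-Walker system G_k phi = r_k where
  (G_k)_{ij} = rho(|i - j|), (r_k)_i = rho(i), i,j = 1..k.
Equivalently, Durbin-Levinson gives phi_{kk} iteratively:
  phi_{11} = rho(1)
  phi_{kk} = [rho(k) - sum_{j=1..k-1} phi_{k-1,j} rho(k-j)]
            / [1 - sum_{j=1..k-1} phi_{k-1,j} rho(j)],
  phi_{k,j} = phi_{k-1,j} - phi_{kk} phi_{k-1,k-j},  j = 1..k-1.
Step k = 1:
  phi_11 = rho(1) = 0.2832.
Step k = 2:
  phi_22 = [rho(2) - phi_11 rho(1)] / [1 - phi_11 rho(1)] = [0.0868 - (0.2832)(0.2832)] / [1 - (0.2832)(0.2832)]
         = 0.00659776 / 0.91979776 = 0.007173.
  Update: phi_21 = phi_11 - phi_22 phi_11 = 0.2832 - (0.007173)(0.2832) = 0.281169.
Step k = 3:
  phi_33 = [rho(3) - phi_21 rho(2) - phi_22 rho(1)] / [1 - phi_21 rho(1) - phi_22 rho(2)]
    numerator   = 0.4421 - (0.281169)(0.0868) - (0.007173)(0.2832) = 0.41566316
    denominator = 1 - (0.281169)(0.2832) - (0.007173)(0.0868) = 0.91975043
  phi_33 = 0.41566316 / 0.91975043 = 0.4519.
Therefore phi_{33} = 0.4519.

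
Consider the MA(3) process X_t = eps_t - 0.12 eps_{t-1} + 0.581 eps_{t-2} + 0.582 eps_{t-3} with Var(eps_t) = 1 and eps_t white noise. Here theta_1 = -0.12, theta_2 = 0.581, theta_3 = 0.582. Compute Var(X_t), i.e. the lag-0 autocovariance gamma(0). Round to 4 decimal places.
\gamma(0) = 1.6907

For an MA(q) process X_t = eps_t + sum_i theta_i eps_{t-i} with
Var(eps_t) = sigma^2, the variance is
  gamma(0) = sigma^2 * (1 + sum_i theta_i^2).
  sum_i theta_i^2 = (-0.12)^2 + (0.581)^2 + (0.582)^2 = 0.0144 + 0.337561 + 0.338724 = 0.690685.
  gamma(0) = 1 * (1 + 0.690685) = 1 * 1.690685 = 1.690685, which rounds to 1.6907.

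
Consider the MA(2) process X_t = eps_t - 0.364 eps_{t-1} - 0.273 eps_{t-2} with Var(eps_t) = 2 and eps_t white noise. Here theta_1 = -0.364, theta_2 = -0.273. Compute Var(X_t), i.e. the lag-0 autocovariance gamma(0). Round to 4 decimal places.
\gamma(0) = 2.4141

For an MA(q) process X_t = eps_t + sum_i theta_i eps_{t-i} with
Var(eps_t) = sigma^2, the variance is
  gamma(0) = sigma^2 * (1 + sum_i theta_i^2).
  sum_i theta_i^2 = (-0.364)^2 + (-0.273)^2 = 0.132496 + 0.074529 = 0.207025.
  gamma(0) = 2 * (1 + 0.207025) = 2 * 1.207025 = 2.41405, which rounds to 2.4141.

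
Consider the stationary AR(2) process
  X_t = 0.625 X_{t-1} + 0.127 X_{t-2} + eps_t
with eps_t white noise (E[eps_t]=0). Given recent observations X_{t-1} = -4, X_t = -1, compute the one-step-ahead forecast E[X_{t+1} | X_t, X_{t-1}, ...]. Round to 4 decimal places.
E[X_{t+1} \mid \mathcal F_t] = -1.1330

For an AR(p) model X_t = c + sum_i phi_i X_{t-i} + eps_t, the
one-step-ahead conditional mean is
  E[X_{t+1} | X_t, ...] = c + sum_i phi_i X_{t+1-i}.
Substitute known values:
  E[X_{t+1} | ...] = (0.625) * (-1) + (0.127) * (-4)
                   = -1.1330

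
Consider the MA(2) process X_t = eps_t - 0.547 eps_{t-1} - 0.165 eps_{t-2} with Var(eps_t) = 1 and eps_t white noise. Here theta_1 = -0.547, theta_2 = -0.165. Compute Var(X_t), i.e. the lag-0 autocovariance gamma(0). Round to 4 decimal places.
\gamma(0) = 1.3264

For an MA(q) process X_t = eps_t + sum_i theta_i eps_{t-i} with
Var(eps_t) = sigma^2, the variance is
  gamma(0) = sigma^2 * (1 + sum_i theta_i^2).
  sum_i theta_i^2 = (-0.547)^2 + (-0.165)^2 = 0.299209 + 0.027225 = 0.326434.
  gamma(0) = 1 * (1 + 0.326434) = 1 * 1.326434 = 1.326434, which rounds to 1.3264.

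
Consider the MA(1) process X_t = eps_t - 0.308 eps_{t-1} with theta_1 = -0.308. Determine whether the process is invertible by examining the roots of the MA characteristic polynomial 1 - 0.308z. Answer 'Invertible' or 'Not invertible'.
\text{Invertible}

The MA(q) characteristic polynomial is P(z) = 1 - 0.308z.
Invertibility requires all roots to lie outside the unit circle, i.e. |z| > 1 for every root.
This is linear in z: 1 + (-0.308) z = 0  =>  z = -1/(-0.308) = 3.246753,  |z| = 3.246753.
Moduli of all roots: 3.2468.
All moduli strictly greater than 1? Yes.
Verdict: Invertible.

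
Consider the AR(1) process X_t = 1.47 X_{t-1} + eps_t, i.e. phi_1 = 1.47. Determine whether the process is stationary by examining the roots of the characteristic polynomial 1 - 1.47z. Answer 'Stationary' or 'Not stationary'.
\text{Not stationary}

The AR(p) characteristic polynomial is P(z) = 1 - 1.47z.
Stationarity requires all roots to lie outside the unit circle, i.e. |z| > 1 for every root.
This is linear in z: 1 + (-1.47) z = 0  =>  z = -1/(-1.47) = 0.680272,  |z| = 0.680272.
Moduli of all roots: 0.6803.
All moduli strictly greater than 1? No.
Verdict: Not stationary.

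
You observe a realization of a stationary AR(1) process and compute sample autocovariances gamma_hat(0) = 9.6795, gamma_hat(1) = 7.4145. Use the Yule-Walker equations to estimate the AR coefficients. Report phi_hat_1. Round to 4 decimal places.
\hat\phi_{1} = 0.7660

The Yule-Walker equations for an AR(p) process read, in matrix form,
  Gamma_p phi = r_p,   with   (Gamma_p)_{ij} = gamma(|i - j|),
                       (r_p)_i = gamma(i),   i,j = 1..p.
Substitute the sample gammas (Toeplitz matrix and right-hand side of size 1):
  Gamma_p = [[9.6795]]
  r_p     = [7.4145]
With p = 1 this is the single equation gamma(0) phi_1 = gamma(1):
  phi_hat_1 = gamma(1) / gamma(0) = 7.4145 / 9.6795 = 0.7660.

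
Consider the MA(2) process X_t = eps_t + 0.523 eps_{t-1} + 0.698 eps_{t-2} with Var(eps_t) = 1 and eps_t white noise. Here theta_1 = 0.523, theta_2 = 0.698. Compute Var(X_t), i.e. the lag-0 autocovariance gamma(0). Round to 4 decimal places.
\gamma(0) = 1.7607

For an MA(q) process X_t = eps_t + sum_i theta_i eps_{t-i} with
Var(eps_t) = sigma^2, the variance is
  gamma(0) = sigma^2 * (1 + sum_i theta_i^2).
  sum_i theta_i^2 = (0.523)^2 + (0.698)^2 = 0.273529 + 0.487204 = 0.760733.
  gamma(0) = 1 * (1 + 0.760733) = 1 * 1.760733 = 1.760733, which rounds to 1.7607.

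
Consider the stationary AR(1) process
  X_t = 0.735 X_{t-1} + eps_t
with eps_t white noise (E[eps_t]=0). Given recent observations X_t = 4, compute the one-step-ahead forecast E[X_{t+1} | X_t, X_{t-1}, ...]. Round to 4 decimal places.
E[X_{t+1} \mid \mathcal F_t] = 2.9400

For an AR(p) model X_t = c + sum_i phi_i X_{t-i} + eps_t, the
one-step-ahead conditional mean is
  E[X_{t+1} | X_t, ...] = c + sum_i phi_i X_{t+1-i}.
Substitute known values:
  E[X_{t+1} | ...] = (0.735) * (4)
                   = 2.9400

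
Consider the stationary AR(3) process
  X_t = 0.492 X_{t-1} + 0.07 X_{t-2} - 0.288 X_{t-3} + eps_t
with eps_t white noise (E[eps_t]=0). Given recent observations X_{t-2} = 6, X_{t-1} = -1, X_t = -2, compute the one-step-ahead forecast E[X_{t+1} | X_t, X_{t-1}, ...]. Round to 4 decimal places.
E[X_{t+1} \mid \mathcal F_t] = -2.7820

For an AR(p) model X_t = c + sum_i phi_i X_{t-i} + eps_t, the
one-step-ahead conditional mean is
  E[X_{t+1} | X_t, ...] = c + sum_i phi_i X_{t+1-i}.
Substitute known values:
  E[X_{t+1} | ...] = (0.492) * (-2) + (0.07) * (-1) + (-0.288) * (6)
                   = -2.7820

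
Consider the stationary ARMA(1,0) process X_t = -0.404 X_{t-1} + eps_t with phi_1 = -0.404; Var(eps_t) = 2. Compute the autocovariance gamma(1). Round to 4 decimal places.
\gamma(1) = -0.9656

Multiply the model equation by X_{t-k} and take expectations. With theta_0 = psi_0 = 1 and psi_j the MA(infinity) weights, this gives
  gamma(k) - sum_i phi_i gamma(k-i) = c_k,
  c_k = sigma^2 * sum_{j=k..q} theta_j psi_{j-k}   (c_k = 0 for k > q),
using gamma(-m) = gamma(m).
Pure AR (q = 0): c_0 = sigma^2 = 2, c_k = 0 for k >= 1.
Equations for k = 0 and k = 1 (AR order 1):
  gamma(0) = phi_1 gamma(1) + c_0
  gamma(1) = phi_1 gamma(0) + c_1
Substituting the second into the first: gamma(0) (1 - phi_1^2) = c_0 + phi_1 c_1, so
  gamma(0) = c_0 / (1 - phi_1^2) = 2 / (1 - (-0.404)^2) = 2 / 0.836784 = 2.390103.
  gamma(1) = phi_1 gamma(0) = (-0.404)(2.390103) = -0.965602.
Therefore gamma(1) = -0.9656 (to 4 decimal places).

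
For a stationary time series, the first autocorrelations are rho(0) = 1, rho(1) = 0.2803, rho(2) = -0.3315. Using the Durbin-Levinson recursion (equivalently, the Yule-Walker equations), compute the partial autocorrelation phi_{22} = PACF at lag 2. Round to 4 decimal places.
\phi_{22} = -0.4450

The PACF at lag k is phi_{kk}, the last component of the solution
to the Yule-Walker system G_k phi = r_k where
  (G_k)_{ij} = rho(|i - j|), (r_k)_i = rho(i), i,j = 1..k.
Equivalently, Durbin-Levinson gives phi_{kk} iteratively:
  phi_{11} = rho(1)
  phi_{kk} = [rho(k) - sum_{j=1..k-1} phi_{k-1,j} rho(k-j)]
            / [1 - sum_{j=1..k-1} phi_{k-1,j} rho(j)],
  phi_{k,j} = phi_{k-1,j} - phi_{kk} phi_{k-1,k-j},  j = 1..k-1.
Step k = 1:
  phi_11 = rho(1) = 0.2803.
Step k = 2:
  phi_22 = [rho(2) - phi_11 rho(1)] / [1 - phi_11 rho(1)] = [-0.3315 - (0.2803)(0.2803)] / [1 - (0.2803)(0.2803)]
         = -0.41006809 / 0.92143191 = -0.445.
Therefore phi_{22} = -0.4450.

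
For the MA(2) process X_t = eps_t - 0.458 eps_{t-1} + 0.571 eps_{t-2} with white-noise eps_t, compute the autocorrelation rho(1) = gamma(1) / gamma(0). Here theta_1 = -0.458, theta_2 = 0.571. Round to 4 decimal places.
\rho(1) = -0.4685

For an MA(q) process with theta_0 = 1, the autocovariance is
  gamma(k) = sigma^2 * sum_{i=0..q-k} theta_i * theta_{i+k},
and rho(k) = gamma(k) / gamma(0). Sigma^2 cancels.
  numerator   = (1)*(-0.458) + (-0.458)*(0.571) = -0.719518.
  denominator = (1)^2 + (-0.458)^2 + (0.571)^2 = 1.535805.
  rho(1) = -0.719518 / 1.535805 = -0.4685.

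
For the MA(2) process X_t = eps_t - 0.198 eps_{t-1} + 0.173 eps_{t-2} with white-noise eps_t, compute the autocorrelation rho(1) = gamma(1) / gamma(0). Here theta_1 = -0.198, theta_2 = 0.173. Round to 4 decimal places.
\rho(1) = -0.2172

For an MA(q) process with theta_0 = 1, the autocovariance is
  gamma(k) = sigma^2 * sum_{i=0..q-k} theta_i * theta_{i+k},
and rho(k) = gamma(k) / gamma(0). Sigma^2 cancels.
  numerator   = (1)*(-0.198) + (-0.198)*(0.173) = -0.232254.
  denominator = (1)^2 + (-0.198)^2 + (0.173)^2 = 1.069133.
  rho(1) = -0.232254 / 1.069133 = -0.2172.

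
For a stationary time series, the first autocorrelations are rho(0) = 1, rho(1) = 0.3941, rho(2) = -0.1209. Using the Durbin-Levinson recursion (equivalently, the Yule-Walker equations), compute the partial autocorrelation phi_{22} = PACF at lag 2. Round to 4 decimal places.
\phi_{22} = -0.3270

The PACF at lag k is phi_{kk}, the last component of the solution
to the Yule-Walker system G_k phi = r_k where
  (G_k)_{ij} = rho(|i - j|), (r_k)_i = rho(i), i,j = 1..k.
Equivalently, Durbin-Levinson gives phi_{kk} iteratively:
  phi_{11} = rho(1)
  phi_{kk} = [rho(k) - sum_{j=1..k-1} phi_{k-1,j} rho(k-j)]
            / [1 - sum_{j=1..k-1} phi_{k-1,j} rho(j)],
  phi_{k,j} = phi_{k-1,j} - phi_{kk} phi_{k-1,k-j},  j = 1..k-1.
Step k = 1:
  phi_11 = rho(1) = 0.3941.
Step k = 2:
  phi_22 = [rho(2) - phi_11 rho(1)] / [1 - phi_11 rho(1)] = [-0.1209 - (0.3941)(0.3941)] / [1 - (0.3941)(0.3941)]
         = -0.27621481 / 0.84468519 = -0.327.
Therefore phi_{22} = -0.3270.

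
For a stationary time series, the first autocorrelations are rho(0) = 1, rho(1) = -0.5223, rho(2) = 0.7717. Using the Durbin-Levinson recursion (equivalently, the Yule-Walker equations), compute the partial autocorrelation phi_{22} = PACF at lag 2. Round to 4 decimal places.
\phi_{22} = 0.6861

The PACF at lag k is phi_{kk}, the last component of the solution
to the Yule-Walker system G_k phi = r_k where
  (G_k)_{ij} = rho(|i - j|), (r_k)_i = rho(i), i,j = 1..k.
Equivalently, Durbin-Levinson gives phi_{kk} iteratively:
  phi_{11} = rho(1)
  phi_{kk} = [rho(k) - sum_{j=1..k-1} phi_{k-1,j} rho(k-j)]
            / [1 - sum_{j=1..k-1} phi_{k-1,j} rho(j)],
  phi_{k,j} = phi_{k-1,j} - phi_{kk} phi_{k-1,k-j},  j = 1..k-1.
Step k = 1:
  phi_11 = rho(1) = -0.5223.
Step k = 2:
  phi_22 = [rho(2) - phi_11 rho(1)] / [1 - phi_11 rho(1)] = [0.7717 - (-0.5223)(-0.5223)] / [1 - (-0.5223)(-0.5223)]
         = 0.49890271 / 0.72720271 = 0.6861.
Therefore phi_{22} = 0.6861.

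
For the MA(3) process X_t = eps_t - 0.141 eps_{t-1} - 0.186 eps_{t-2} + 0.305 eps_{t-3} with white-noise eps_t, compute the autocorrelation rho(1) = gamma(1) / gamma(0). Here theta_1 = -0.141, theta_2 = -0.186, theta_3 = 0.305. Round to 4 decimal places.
\rho(1) = -0.1495

For an MA(q) process with theta_0 = 1, the autocovariance is
  gamma(k) = sigma^2 * sum_{i=0..q-k} theta_i * theta_{i+k},
and rho(k) = gamma(k) / gamma(0). Sigma^2 cancels.
  numerator   = (1)*(-0.141) + (-0.141)*(-0.186) + (-0.186)*(0.305) = -0.171504.
  denominator = (1)^2 + (-0.141)^2 + (-0.186)^2 + (0.305)^2 = 1.147502.
  rho(1) = -0.171504 / 1.147502 = -0.1495.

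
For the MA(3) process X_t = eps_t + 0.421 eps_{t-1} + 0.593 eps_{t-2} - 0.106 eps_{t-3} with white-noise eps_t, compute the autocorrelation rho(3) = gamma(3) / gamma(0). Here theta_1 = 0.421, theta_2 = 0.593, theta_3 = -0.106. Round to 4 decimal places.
\rho(3) = -0.0688

For an MA(q) process with theta_0 = 1, the autocovariance is
  gamma(k) = sigma^2 * sum_{i=0..q-k} theta_i * theta_{i+k},
and rho(k) = gamma(k) / gamma(0). Sigma^2 cancels.
  numerator   = (1)*(-0.106) = -0.106.
  denominator = (1)^2 + (0.421)^2 + (0.593)^2 + (-0.106)^2 = 1.540126.
  rho(3) = -0.106 / 1.540126 = -0.0688.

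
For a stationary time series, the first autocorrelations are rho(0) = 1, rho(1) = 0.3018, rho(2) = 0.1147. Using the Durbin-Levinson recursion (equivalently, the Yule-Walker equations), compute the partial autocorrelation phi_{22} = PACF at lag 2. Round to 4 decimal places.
\phi_{22} = 0.0260

The PACF at lag k is phi_{kk}, the last component of the solution
to the Yule-Walker system G_k phi = r_k where
  (G_k)_{ij} = rho(|i - j|), (r_k)_i = rho(i), i,j = 1..k.
Equivalently, Durbin-Levinson gives phi_{kk} iteratively:
  phi_{11} = rho(1)
  phi_{kk} = [rho(k) - sum_{j=1..k-1} phi_{k-1,j} rho(k-j)]
            / [1 - sum_{j=1..k-1} phi_{k-1,j} rho(j)],
  phi_{k,j} = phi_{k-1,j} - phi_{kk} phi_{k-1,k-j},  j = 1..k-1.
Step k = 1:
  phi_11 = rho(1) = 0.3018.
Step k = 2:
  phi_22 = [rho(2) - phi_11 rho(1)] / [1 - phi_11 rho(1)] = [0.1147 - (0.3018)(0.3018)] / [1 - (0.3018)(0.3018)]
         = 0.02361676 / 0.90891676 = 0.026.
Therefore phi_{22} = 0.0260.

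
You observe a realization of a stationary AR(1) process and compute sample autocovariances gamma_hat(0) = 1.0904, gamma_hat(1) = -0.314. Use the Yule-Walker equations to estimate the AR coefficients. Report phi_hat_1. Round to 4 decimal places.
\hat\phi_{1} = -0.2880

The Yule-Walker equations for an AR(p) process read, in matrix form,
  Gamma_p phi = r_p,   with   (Gamma_p)_{ij} = gamma(|i - j|),
                       (r_p)_i = gamma(i),   i,j = 1..p.
Substitute the sample gammas (Toeplitz matrix and right-hand side of size 1):
  Gamma_p = [[1.0904]]
  r_p     = [-0.314]
With p = 1 this is the single equation gamma(0) phi_1 = gamma(1):
  phi_hat_1 = gamma(1) / gamma(0) = -0.314 / 1.0904 = -0.2880.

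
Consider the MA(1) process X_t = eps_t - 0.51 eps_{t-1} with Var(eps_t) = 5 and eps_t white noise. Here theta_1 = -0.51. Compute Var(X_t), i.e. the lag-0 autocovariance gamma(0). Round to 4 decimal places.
\gamma(0) = 6.3005

For an MA(q) process X_t = eps_t + sum_i theta_i eps_{t-i} with
Var(eps_t) = sigma^2, the variance is
  gamma(0) = sigma^2 * (1 + sum_i theta_i^2).
  sum_i theta_i^2 = (-0.51)^2 = 0.2601.
  gamma(0) = 5 * (1 + 0.2601) = 5 * 1.2601 = 6.3005.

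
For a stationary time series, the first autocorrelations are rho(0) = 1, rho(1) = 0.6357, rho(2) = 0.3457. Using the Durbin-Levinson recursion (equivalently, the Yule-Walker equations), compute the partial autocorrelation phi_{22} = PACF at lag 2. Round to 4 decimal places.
\phi_{22} = -0.0980

The PACF at lag k is phi_{kk}, the last component of the solution
to the Yule-Walker system G_k phi = r_k where
  (G_k)_{ij} = rho(|i - j|), (r_k)_i = rho(i), i,j = 1..k.
Equivalently, Durbin-Levinson gives phi_{kk} iteratively:
  phi_{11} = rho(1)
  phi_{kk} = [rho(k) - sum_{j=1..k-1} phi_{k-1,j} rho(k-j)]
            / [1 - sum_{j=1..k-1} phi_{k-1,j} rho(j)],
  phi_{k,j} = phi_{k-1,j} - phi_{kk} phi_{k-1,k-j},  j = 1..k-1.
Step k = 1:
  phi_11 = rho(1) = 0.6357.
Step k = 2:
  phi_22 = [rho(2) - phi_11 rho(1)] / [1 - phi_11 rho(1)] = [0.3457 - (0.6357)(0.6357)] / [1 - (0.6357)(0.6357)]
         = -0.05841449 / 0.59588551 = -0.098.
Therefore phi_{22} = -0.0980.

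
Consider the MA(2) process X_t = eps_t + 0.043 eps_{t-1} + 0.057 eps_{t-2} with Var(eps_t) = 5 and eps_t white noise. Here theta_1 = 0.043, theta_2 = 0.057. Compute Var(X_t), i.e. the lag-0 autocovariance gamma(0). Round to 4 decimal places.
\gamma(0) = 5.0255

For an MA(q) process X_t = eps_t + sum_i theta_i eps_{t-i} with
Var(eps_t) = sigma^2, the variance is
  gamma(0) = sigma^2 * (1 + sum_i theta_i^2).
  sum_i theta_i^2 = (0.043)^2 + (0.057)^2 = 0.001849 + 0.003249 = 0.005098.
  gamma(0) = 5 * (1 + 0.005098) = 5 * 1.005098 = 5.02549, which rounds to 5.0255.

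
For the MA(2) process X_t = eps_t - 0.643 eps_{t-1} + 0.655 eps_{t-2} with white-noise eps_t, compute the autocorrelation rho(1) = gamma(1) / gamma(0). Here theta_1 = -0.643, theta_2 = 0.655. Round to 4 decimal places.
\rho(1) = -0.5776

For an MA(q) process with theta_0 = 1, the autocovariance is
  gamma(k) = sigma^2 * sum_{i=0..q-k} theta_i * theta_{i+k},
and rho(k) = gamma(k) / gamma(0). Sigma^2 cancels.
  numerator   = (1)*(-0.643) + (-0.643)*(0.655) = -1.064165.
  denominator = (1)^2 + (-0.643)^2 + (0.655)^2 = 1.842474.
  rho(1) = -1.064165 / 1.842474 = -0.5776.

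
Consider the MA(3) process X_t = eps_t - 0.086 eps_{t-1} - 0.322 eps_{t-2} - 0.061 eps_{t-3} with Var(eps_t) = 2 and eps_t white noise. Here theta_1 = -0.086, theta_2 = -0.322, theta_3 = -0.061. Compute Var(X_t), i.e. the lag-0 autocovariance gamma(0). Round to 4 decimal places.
\gamma(0) = 2.2296

For an MA(q) process X_t = eps_t + sum_i theta_i eps_{t-i} with
Var(eps_t) = sigma^2, the variance is
  gamma(0) = sigma^2 * (1 + sum_i theta_i^2).
  sum_i theta_i^2 = (-0.086)^2 + (-0.322)^2 + (-0.061)^2 = 0.007396 + 0.103684 + 0.003721 = 0.114801.
  gamma(0) = 2 * (1 + 0.114801) = 2 * 1.114801 = 2.229602, which rounds to 2.2296.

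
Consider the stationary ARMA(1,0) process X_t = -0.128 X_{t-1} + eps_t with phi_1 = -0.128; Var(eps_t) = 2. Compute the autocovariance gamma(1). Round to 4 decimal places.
\gamma(1) = -0.2603

Multiply the model equation by X_{t-k} and take expectations. With theta_0 = psi_0 = 1 and psi_j the MA(infinity) weights, this gives
  gamma(k) - sum_i phi_i gamma(k-i) = c_k,
  c_k = sigma^2 * sum_{j=k..q} theta_j psi_{j-k}   (c_k = 0 for k > q),
using gamma(-m) = gamma(m).
Pure AR (q = 0): c_0 = sigma^2 = 2, c_k = 0 for k >= 1.
Equations for k = 0 and k = 1 (AR order 1):
  gamma(0) = phi_1 gamma(1) + c_0
  gamma(1) = phi_1 gamma(0) + c_1
Substituting the second into the first: gamma(0) (1 - phi_1^2) = c_0 + phi_1 c_1, so
  gamma(0) = c_0 / (1 - phi_1^2) = 2 / (1 - (-0.128)^2) = 2 / 0.983616 = 2.033314.
  gamma(1) = phi_1 gamma(0) = (-0.128)(2.033314) = -0.260264.
Therefore gamma(1) = -0.2603 (to 4 decimal places).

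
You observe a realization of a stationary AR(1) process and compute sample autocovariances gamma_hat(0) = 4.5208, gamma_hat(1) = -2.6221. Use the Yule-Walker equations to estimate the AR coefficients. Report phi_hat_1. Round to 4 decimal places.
\hat\phi_{1} = -0.5800

The Yule-Walker equations for an AR(p) process read, in matrix form,
  Gamma_p phi = r_p,   with   (Gamma_p)_{ij} = gamma(|i - j|),
                       (r_p)_i = gamma(i),   i,j = 1..p.
Substitute the sample gammas (Toeplitz matrix and right-hand side of size 1):
  Gamma_p = [[4.5208]]
  r_p     = [-2.6221]
With p = 1 this is the single equation gamma(0) phi_1 = gamma(1):
  phi_hat_1 = gamma(1) / gamma(0) = -2.6221 / 4.5208 = -0.5800.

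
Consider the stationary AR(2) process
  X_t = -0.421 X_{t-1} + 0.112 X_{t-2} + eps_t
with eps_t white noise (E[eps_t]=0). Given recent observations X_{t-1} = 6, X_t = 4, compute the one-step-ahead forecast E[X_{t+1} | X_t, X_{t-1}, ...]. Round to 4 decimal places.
E[X_{t+1} \mid \mathcal F_t] = -1.0120

For an AR(p) model X_t = c + sum_i phi_i X_{t-i} + eps_t, the
one-step-ahead conditional mean is
  E[X_{t+1} | X_t, ...] = c + sum_i phi_i X_{t+1-i}.
Substitute known values:
  E[X_{t+1} | ...] = (-0.421) * (4) + (0.112) * (6)
                   = -1.0120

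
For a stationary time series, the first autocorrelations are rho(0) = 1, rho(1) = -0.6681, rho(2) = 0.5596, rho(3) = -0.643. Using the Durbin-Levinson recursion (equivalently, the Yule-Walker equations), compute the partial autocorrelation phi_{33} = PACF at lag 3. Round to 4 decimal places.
\phi_{33} = -0.3939

The PACF at lag k is phi_{kk}, the last component of the solution
to the Yule-Walker system G_k phi = r_k where
  (G_k)_{ij} = rho(|i - j|), (r_k)_i = rho(i), i,j = 1..k.
Equivalently, Durbin-Levinson gives phi_{kk} iteratively:
  phi_{11} = rho(1)
  phi_{kk} = [rho(k) - sum_{j=1..k-1} phi_{k-1,j} rho(k-j)]
            / [1 - sum_{j=1..k-1} phi_{k-1,j} rho(j)],
  phi_{k,j} = phi_{k-1,j} - phi_{kk} phi_{k-1,k-j},  j = 1..k-1.
Step k = 1:
  phi_11 = rho(1) = -0.6681.
Step k = 2:
  phi_22 = [rho(2) - phi_11 rho(1)] / [1 - phi_11 rho(1)] = [0.5596 - (-0.6681)(-0.6681)] / [1 - (-0.6681)(-0.6681)]
         = 0.11324239 / 0.55364239 = 0.204541.
  Update: phi_21 = phi_11 - phi_22 phi_11 = -0.6681 - (0.204541)(-0.6681) = -0.531446.
Step k = 3:
  phi_33 = [rho(3) - phi_21 rho(2) - phi_22 rho(1)] / [1 - phi_21 rho(1) - phi_22 rho(2)]
    numerator   = -0.643 - (-0.531446)(0.5596) - (0.204541)(-0.6681) = -0.20894898
    denominator = 1 - (-0.531446)(-0.6681) - (0.204541)(0.5596) = 0.53047971
  phi_33 = -0.20894898 / 0.53047971 = -0.3939.
Therefore phi_{33} = -0.3939.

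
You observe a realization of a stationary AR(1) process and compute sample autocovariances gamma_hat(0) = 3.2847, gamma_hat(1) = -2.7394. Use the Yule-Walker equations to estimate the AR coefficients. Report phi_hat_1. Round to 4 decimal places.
\hat\phi_{1} = -0.8340

The Yule-Walker equations for an AR(p) process read, in matrix form,
  Gamma_p phi = r_p,   with   (Gamma_p)_{ij} = gamma(|i - j|),
                       (r_p)_i = gamma(i),   i,j = 1..p.
Substitute the sample gammas (Toeplitz matrix and right-hand side of size 1):
  Gamma_p = [[3.2847]]
  r_p     = [-2.7394]
With p = 1 this is the single equation gamma(0) phi_1 = gamma(1):
  phi_hat_1 = gamma(1) / gamma(0) = -2.7394 / 3.2847 = -0.8340.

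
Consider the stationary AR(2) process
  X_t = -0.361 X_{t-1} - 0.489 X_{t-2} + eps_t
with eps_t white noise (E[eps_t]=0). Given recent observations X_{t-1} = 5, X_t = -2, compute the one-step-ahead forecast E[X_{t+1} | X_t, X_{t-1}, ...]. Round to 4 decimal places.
E[X_{t+1} \mid \mathcal F_t] = -1.7230

For an AR(p) model X_t = c + sum_i phi_i X_{t-i} + eps_t, the
one-step-ahead conditional mean is
  E[X_{t+1} | X_t, ...] = c + sum_i phi_i X_{t+1-i}.
Substitute known values:
  E[X_{t+1} | ...] = (-0.361) * (-2) + (-0.489) * (5)
                   = -1.7230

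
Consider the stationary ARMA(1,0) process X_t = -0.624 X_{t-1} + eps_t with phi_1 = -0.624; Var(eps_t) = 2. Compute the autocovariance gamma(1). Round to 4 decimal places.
\gamma(1) = -2.0438

Multiply the model equation by X_{t-k} and take expectations. With theta_0 = psi_0 = 1 and psi_j the MA(infinity) weights, this gives
  gamma(k) - sum_i phi_i gamma(k-i) = c_k,
  c_k = sigma^2 * sum_{j=k..q} theta_j psi_{j-k}   (c_k = 0 for k > q),
using gamma(-m) = gamma(m).
Pure AR (q = 0): c_0 = sigma^2 = 2, c_k = 0 for k >= 1.
Equations for k = 0 and k = 1 (AR order 1):
  gamma(0) = phi_1 gamma(1) + c_0
  gamma(1) = phi_1 gamma(0) + c_1
Substituting the second into the first: gamma(0) (1 - phi_1^2) = c_0 + phi_1 c_1, so
  gamma(0) = c_0 / (1 - phi_1^2) = 2 / (1 - (-0.624)^2) = 2 / 0.610624 = 3.275338.
  gamma(1) = phi_1 gamma(0) = (-0.624)(3.275338) = -2.043811.
Therefore gamma(1) = -2.0438 (to 4 decimal places).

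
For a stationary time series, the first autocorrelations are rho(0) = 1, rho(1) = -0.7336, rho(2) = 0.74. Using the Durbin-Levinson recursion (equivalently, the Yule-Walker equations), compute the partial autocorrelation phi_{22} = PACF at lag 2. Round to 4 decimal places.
\phi_{22} = 0.4370

The PACF at lag k is phi_{kk}, the last component of the solution
to the Yule-Walker system G_k phi = r_k where
  (G_k)_{ij} = rho(|i - j|), (r_k)_i = rho(i), i,j = 1..k.
Equivalently, Durbin-Levinson gives phi_{kk} iteratively:
  phi_{11} = rho(1)
  phi_{kk} = [rho(k) - sum_{j=1..k-1} phi_{k-1,j} rho(k-j)]
            / [1 - sum_{j=1..k-1} phi_{k-1,j} rho(j)],
  phi_{k,j} = phi_{k-1,j} - phi_{kk} phi_{k-1,k-j},  j = 1..k-1.
Step k = 1:
  phi_11 = rho(1) = -0.7336.
Step k = 2:
  phi_22 = [rho(2) - phi_11 rho(1)] / [1 - phi_11 rho(1)] = [0.74 - (-0.7336)(-0.7336)] / [1 - (-0.7336)(-0.7336)]
         = 0.20183104 / 0.46183104 = 0.437.
Therefore phi_{22} = 0.4370.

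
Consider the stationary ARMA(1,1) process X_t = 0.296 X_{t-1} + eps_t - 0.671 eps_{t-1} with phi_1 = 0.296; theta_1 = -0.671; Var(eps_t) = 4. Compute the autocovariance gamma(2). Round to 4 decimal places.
\gamma(2) = -0.3900

Multiply the model equation by X_{t-k} and take expectations. With theta_0 = psi_0 = 1 and psi_j the MA(infinity) weights, this gives
  gamma(k) - sum_i phi_i gamma(k-i) = c_k,
  c_k = sigma^2 * sum_{j=k..q} theta_j psi_{j-k}   (c_k = 0 for k > q),
using gamma(-m) = gamma(m).
psi-weights needed (psi_j = theta_j + sum_i phi_i psi_{j-i}):
  psi_1 = theta_1 + phi_1 = -0.671 + (0.296) = -0.375
Right-hand sides:
  c_0 = sigma^2 (1 + theta_1 psi_1) = 4 * (1 + (-0.671)(-0.375)) = 4 * 1.251625 = 5.0065
  c_1 = sigma^2 theta_1 = 4 * (-0.671) = -2.684
  c_2 = 0
Equations for k = 0 and k = 1 (AR order 1):
  gamma(0) = phi_1 gamma(1) + c_0
  gamma(1) = phi_1 gamma(0) + c_1
Substituting the second into the first: gamma(0) (1 - phi_1^2) = c_0 + phi_1 c_1, so
  gamma(0) = (c_0 + phi_1 c_1) / (1 - phi_1^2) = (5.0065 + (0.296)(-2.684)) / (1 - (0.296)^2) = 4.212036 / 0.912384 = 4.616517.
  gamma(1) = phi_1 gamma(0) + c_1 = (0.296)(4.616517) + (-2.684) = -1.317511.
For k = 2 (> q): gamma(2) = phi_1 gamma(1) = (0.296)(-1.317511) = -0.389983.
Therefore gamma(2) = -0.3900 (to 4 decimal places).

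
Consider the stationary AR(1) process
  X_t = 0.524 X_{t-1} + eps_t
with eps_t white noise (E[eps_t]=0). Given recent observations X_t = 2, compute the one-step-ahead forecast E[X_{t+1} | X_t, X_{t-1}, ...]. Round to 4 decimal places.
E[X_{t+1} \mid \mathcal F_t] = 1.0480

For an AR(p) model X_t = c + sum_i phi_i X_{t-i} + eps_t, the
one-step-ahead conditional mean is
  E[X_{t+1} | X_t, ...] = c + sum_i phi_i X_{t+1-i}.
Substitute known values:
  E[X_{t+1} | ...] = (0.524) * (2)
                   = 1.0480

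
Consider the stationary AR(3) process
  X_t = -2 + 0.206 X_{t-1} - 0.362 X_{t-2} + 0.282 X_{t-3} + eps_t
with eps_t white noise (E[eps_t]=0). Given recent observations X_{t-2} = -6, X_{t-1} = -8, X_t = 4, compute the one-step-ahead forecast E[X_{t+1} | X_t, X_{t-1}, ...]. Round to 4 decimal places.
E[X_{t+1} \mid \mathcal F_t] = 0.0280

For an AR(p) model X_t = c + sum_i phi_i X_{t-i} + eps_t, the
one-step-ahead conditional mean is
  E[X_{t+1} | X_t, ...] = c + sum_i phi_i X_{t+1-i}.
Substitute known values:
  E[X_{t+1} | ...] = -2 + (0.206) * (4) + (-0.362) * (-8) + (0.282) * (-6)
                   = 0.0280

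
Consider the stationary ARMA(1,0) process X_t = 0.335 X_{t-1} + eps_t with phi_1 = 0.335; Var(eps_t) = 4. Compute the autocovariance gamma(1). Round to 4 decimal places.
\gamma(1) = 1.5094

Multiply the model equation by X_{t-k} and take expectations. With theta_0 = psi_0 = 1 and psi_j the MA(infinity) weights, this gives
  gamma(k) - sum_i phi_i gamma(k-i) = c_k,
  c_k = sigma^2 * sum_{j=k..q} theta_j psi_{j-k}   (c_k = 0 for k > q),
using gamma(-m) = gamma(m).
Pure AR (q = 0): c_0 = sigma^2 = 4, c_k = 0 for k >= 1.
Equations for k = 0 and k = 1 (AR order 1):
  gamma(0) = phi_1 gamma(1) + c_0
  gamma(1) = phi_1 gamma(0) + c_1
Substituting the second into the first: gamma(0) (1 - phi_1^2) = c_0 + phi_1 c_1, so
  gamma(0) = c_0 / (1 - phi_1^2) = 4 / (1 - (0.335)^2) = 4 / 0.887775 = 4.505646.
  gamma(1) = phi_1 gamma(0) = (0.335)(4.505646) = 1.509391.
Therefore gamma(1) = 1.5094 (to 4 decimal places).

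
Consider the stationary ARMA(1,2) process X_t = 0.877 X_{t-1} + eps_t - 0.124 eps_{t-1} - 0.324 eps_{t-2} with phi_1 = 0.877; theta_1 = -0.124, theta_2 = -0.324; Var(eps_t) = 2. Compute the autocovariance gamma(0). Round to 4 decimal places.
\gamma(0) = 4.1142

Multiply the model equation by X_{t-k} and take expectations. With theta_0 = psi_0 = 1 and psi_j the MA(infinity) weights, this gives
  gamma(k) - sum_i phi_i gamma(k-i) = c_k,
  c_k = sigma^2 * sum_{j=k..q} theta_j psi_{j-k}   (c_k = 0 for k > q),
using gamma(-m) = gamma(m).
psi-weights needed (psi_j = theta_j + sum_i phi_i psi_{j-i}):
  psi_1 = theta_1 + phi_1 = -0.124 + (0.877) = 0.753
  psi_2 = theta_2 + phi_1 psi_1 = -0.324 + (0.877)(0.753) = 0.336381
Right-hand sides:
  c_0 = sigma^2 (1 + theta_1 psi_1 + theta_2 psi_2) = 2 * (1 + (-0.124)(0.753) + (-0.324)(0.336381)) = 2 * 0.797641 = 1.595281
  c_1 = sigma^2 (theta_1 + theta_2 psi_1) = 2 * (-0.124 + (-0.324)(0.753)) = -0.735944
  c_2 = sigma^2 theta_2 = 2 * (-0.324) = -0.648
Equations for k = 0 and k = 1 (AR order 1):
  gamma(0) = phi_1 gamma(1) + c_0
  gamma(1) = phi_1 gamma(0) + c_1
Substituting the second into the first: gamma(0) (1 - phi_1^2) = c_0 + phi_1 c_1, so
  gamma(0) = (c_0 + phi_1 c_1) / (1 - phi_1^2) = (1.595281 + (0.877)(-0.735944)) / (1 - (0.877)^2) = 0.949858 / 0.230871 = 4.114238.
Therefore gamma(0) = 4.1142 (to 4 decimal places).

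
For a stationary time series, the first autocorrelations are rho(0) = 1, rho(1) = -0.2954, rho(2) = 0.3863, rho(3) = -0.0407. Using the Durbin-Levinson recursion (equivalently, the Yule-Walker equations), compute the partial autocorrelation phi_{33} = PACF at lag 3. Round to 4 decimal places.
\phi_{33} = 0.1630

The PACF at lag k is phi_{kk}, the last component of the solution
to the Yule-Walker system G_k phi = r_k where
  (G_k)_{ij} = rho(|i - j|), (r_k)_i = rho(i), i,j = 1..k.
Equivalently, Durbin-Levinson gives phi_{kk} iteratively:
  phi_{11} = rho(1)
  phi_{kk} = [rho(k) - sum_{j=1..k-1} phi_{k-1,j} rho(k-j)]
            / [1 - sum_{j=1..k-1} phi_{k-1,j} rho(j)],
  phi_{k,j} = phi_{k-1,j} - phi_{kk} phi_{k-1,k-j},  j = 1..k-1.
Step k = 1:
  phi_11 = rho(1) = -0.2954.
Step k = 2:
  phi_22 = [rho(2) - phi_11 rho(1)] / [1 - phi_11 rho(1)] = [0.3863 - (-0.2954)(-0.2954)] / [1 - (-0.2954)(-0.2954)]
         = 0.29903884 / 0.91273884 = 0.327628.
  Update: phi_21 = phi_11 - phi_22 phi_11 = -0.2954 - (0.327628)(-0.2954) = -0.198619.
Step k = 3:
  phi_33 = [rho(3) - phi_21 rho(2) - phi_22 rho(1)] / [1 - phi_21 rho(1) - phi_22 rho(2)]
    numerator   = -0.0407 - (-0.198619)(0.3863) - (0.327628)(-0.2954) = 0.13280772
    denominator = 1 - (-0.198619)(-0.2954) - (0.327628)(0.3863) = 0.81476533
  phi_33 = 0.13280772 / 0.81476533 = 0.163.
Therefore phi_{33} = 0.1630.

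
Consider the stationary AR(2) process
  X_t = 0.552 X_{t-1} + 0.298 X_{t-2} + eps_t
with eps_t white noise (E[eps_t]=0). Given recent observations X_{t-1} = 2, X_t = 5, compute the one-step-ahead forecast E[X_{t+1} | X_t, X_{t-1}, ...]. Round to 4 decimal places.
E[X_{t+1} \mid \mathcal F_t] = 3.3560

For an AR(p) model X_t = c + sum_i phi_i X_{t-i} + eps_t, the
one-step-ahead conditional mean is
  E[X_{t+1} | X_t, ...] = c + sum_i phi_i X_{t+1-i}.
Substitute known values:
  E[X_{t+1} | ...] = (0.552) * (5) + (0.298) * (2)
                   = 3.3560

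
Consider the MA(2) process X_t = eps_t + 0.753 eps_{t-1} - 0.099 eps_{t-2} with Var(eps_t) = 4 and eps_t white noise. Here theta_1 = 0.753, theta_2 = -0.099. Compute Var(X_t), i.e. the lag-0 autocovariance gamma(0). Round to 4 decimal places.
\gamma(0) = 6.3072

For an MA(q) process X_t = eps_t + sum_i theta_i eps_{t-i} with
Var(eps_t) = sigma^2, the variance is
  gamma(0) = sigma^2 * (1 + sum_i theta_i^2).
  sum_i theta_i^2 = (0.753)^2 + (-0.099)^2 = 0.567009 + 0.009801 = 0.57681.
  gamma(0) = 4 * (1 + 0.57681) = 4 * 1.57681 = 6.30724, which rounds to 6.3072.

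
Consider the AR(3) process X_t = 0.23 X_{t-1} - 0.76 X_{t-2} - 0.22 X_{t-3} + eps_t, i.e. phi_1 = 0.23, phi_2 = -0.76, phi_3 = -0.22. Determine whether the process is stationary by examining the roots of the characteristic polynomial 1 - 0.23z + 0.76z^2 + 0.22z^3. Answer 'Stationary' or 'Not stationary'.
\text{Stationary}

The AR(p) characteristic polynomial is P(z) = 1 - 0.23z + 0.76z^2 + 0.22z^3.
Stationarity requires all roots to lie outside the unit circle, i.e. |z| > 1 for every root.
Degree 3: look for a simple real root z0 first, then factor out (1 - z/z0) and solve the remaining quadratic.
Testing z0 = -4: P(-4) = 1 + (-0.23)(-4) + (0.76)(-4)^2 + (0.22)(-4)^3
  = 1 + (0.92) + (12.16) + (-14.08) = 0.  So z_0 = -4 is a root, |z_0| = 4.
Divide out the factor (1 + 0.25 z) = (1 - z/z0) (since 1/z0 = -0.25):
  P(z) = (1 + 0.25 z)(1 + (-0.48) z + (0.88) z^2)
  [check: z-coef -0.48 - (-0.25) = -0.23; z^2-coef 0.88 - (-0.25)(-0.48) = 0.76; z^3-coef -(-0.25)(0.88) = 0.22.]
Remaining roots from the quadratic factor 1 + (-0.48) z + (0.88) z^2:
  Set 1 + (-0.48) z + (0.88) z^2 = 0, i.e. a z^2 + b z + c = 0 with a = 0.88, b = -0.48, c = 1.
  Discriminant D = b^2 - 4ac = (-0.48)^2 - 4*(0.88)*1 = 0.2304 - (3.52) = -3.2896.
  D < 0, so the roots are the complex-conjugate pair z = (-b +/- i sqrt(-D)) / (2a) = 0.2727 +/- 1.0305i.
  For a conjugate pair |z|^2 = z * conj(z) = (product of roots) = c/a = 1/(0.88) = 1.136364, so |z| = sqrt(1.136364) = 1.066 for both roots.
Moduli of all roots: 4.0000, 1.0660, 1.0660.
All moduli strictly greater than 1? Yes.
Verdict: Stationary.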